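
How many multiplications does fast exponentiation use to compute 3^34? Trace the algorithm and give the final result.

Computing 3^34 by squaring (build up from 3^1; each line after the first costs one multiplication):

3^1 = 3
3^2 = (3^1)^2 = 3^2 = 9
3^4 = (3^2)^2 = 9^2 = 81
3^8 = (3^4)^2 = 81^2 = 6561
3^16 = (3^8)^2 = 6561^2 = 43046721
3^17 = 3 * 3^16 = 3 * 43046721 = 129140163
3^34 = (3^17)^2 = 129140163^2 = 16677181699666569

Result: 16677181699666569
Multiplications needed: 6 (6 lines after 3^1)

3^34 = 16677181699666569. Using exponentiation by squaring, this requires 6 multiplications. The key idea: if the exponent is even, square the half-power; if odd, multiply by the base once.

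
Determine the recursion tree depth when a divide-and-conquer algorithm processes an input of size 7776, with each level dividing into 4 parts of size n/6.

For divide and conquer with division factor 6:

Problem sizes at each level:
Level 0: 7776
Level 1: 1296
Level 2: 216
Level 3: 36
Level 4: 6
Level 5: 1

The root is level 0 and the size-1 base case is level 5 (the tree spans levels 0 through 5, i.e. 6 levels counting the root), so the depth is the number of divisions: log_6(7776) = 5

The recursion tree depth is log_6(7776) = 5. At each level, the problem size is divided by 6, so it takes 5 divisions to reduce to a base case of size 1. The algorithm makes 4 recursive calls at each level.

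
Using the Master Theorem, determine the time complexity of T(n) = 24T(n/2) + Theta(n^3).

Master Theorem for T(n) = 24T(n/2) + O(n^3):

a = 24, b = 2, c = 3
log_b(a) = log_2(24) = 4.5850

Case 1: c = 3 < log_2(24) = 4.5850
T(n) = O(n^(log_2 24))

For T(n) = 24T(n/2) + O(n^3): log_2(24) = 4.5850. This is Case 1 of the Master Theorem (c < log_b(a), work dominated by leaves), giving O(n^(log_2 24)).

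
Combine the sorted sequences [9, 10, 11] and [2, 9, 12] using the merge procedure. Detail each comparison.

Merging process:

Compare 9 vs 2: take 2 from right. Merged: [2]
Compare 9 vs 9: take 9 from left. Merged: [2, 9]
Compare 10 vs 9: take 9 from right. Merged: [2, 9, 9]
Compare 10 vs 12: take 10 from left. Merged: [2, 9, 9, 10]
Compare 11 vs 12: take 11 from left. Merged: [2, 9, 9, 10, 11]
Append remaining from right: [12]. Merged: [2, 9, 9, 10, 11, 12]

Final merged array: [2, 9, 9, 10, 11, 12]
Total comparisons: 5

The merged array is [2, 9, 9, 10, 11, 12], requiring 5 comparisons. The merge step runs in O(n) time where n is the total number of elements.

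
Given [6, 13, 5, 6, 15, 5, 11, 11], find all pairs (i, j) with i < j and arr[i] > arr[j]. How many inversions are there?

Finding inversions in [6, 13, 5, 6, 15, 5, 11, 11]:

(0, 2): arr[0]=6 > arr[2]=5
(0, 5): arr[0]=6 > arr[5]=5
(1, 2): arr[1]=13 > arr[2]=5
(1, 3): arr[1]=13 > arr[3]=6
(1, 5): arr[1]=13 > arr[5]=5
(1, 6): arr[1]=13 > arr[6]=11
(1, 7): arr[1]=13 > arr[7]=11
(3, 5): arr[3]=6 > arr[5]=5
(4, 5): arr[4]=15 > arr[5]=5
(4, 6): arr[4]=15 > arr[6]=11
(4, 7): arr[4]=15 > arr[7]=11

Total inversions: 11

The array has 11 inversion(s): (0,2), (0,5), (1,2), (1,3), (1,5), (1,6), (1,7), (3,5), (4,5), (4,6), (4,7). Each pair (i,j) satisfies i < j and arr[i] > arr[j].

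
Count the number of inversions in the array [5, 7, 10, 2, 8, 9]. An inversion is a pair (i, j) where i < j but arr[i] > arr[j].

Finding inversions in [5, 7, 10, 2, 8, 9]:

(0, 3): arr[0]=5 > arr[3]=2
(1, 3): arr[1]=7 > arr[3]=2
(2, 3): arr[2]=10 > arr[3]=2
(2, 4): arr[2]=10 > arr[4]=8
(2, 5): arr[2]=10 > arr[5]=9

Total inversions: 5

The array has 5 inversion(s): (0,3), (1,3), (2,3), (2,4), (2,5). Each pair (i,j) satisfies i < j and arr[i] > arr[j].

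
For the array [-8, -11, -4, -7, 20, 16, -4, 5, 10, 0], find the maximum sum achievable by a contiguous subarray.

Using Kadane's algorithm on [-8, -11, -4, -7, 20, 16, -4, 5, 10, 0]:

Scanning through the array:
Position 1 (value -11): max_ending_here = -11, max_so_far = -8
Position 2 (value -4): max_ending_here = -4, max_so_far = -4
Position 3 (value -7): max_ending_here = -7, max_so_far = -4
Position 4 (value 20): max_ending_here = 20, max_so_far = 20
Position 5 (value 16): max_ending_here = 36, max_so_far = 36
Position 6 (value -4): max_ending_here = 32, max_so_far = 36
Position 7 (value 5): max_ending_here = 37, max_so_far = 37
Position 8 (value 10): max_ending_here = 47, max_so_far = 47
Position 9 (value 0): max_ending_here = 47, max_so_far = 47

Maximum subarray: [20, 16, -4, 5, 10]
Maximum sum: 47

The maximum subarray is [20, 16, -4, 5, 10] with sum 47. This subarray runs from index 4 to index 8.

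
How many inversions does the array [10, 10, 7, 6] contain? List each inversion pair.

Finding inversions in [10, 10, 7, 6]:

(0, 2): arr[0]=10 > arr[2]=7
(0, 3): arr[0]=10 > arr[3]=6
(1, 2): arr[1]=10 > arr[2]=7
(1, 3): arr[1]=10 > arr[3]=6
(2, 3): arr[2]=7 > arr[3]=6

Total inversions: 5

The array has 5 inversion(s): (0,2), (0,3), (1,2), (1,3), (2,3). Each pair (i,j) satisfies i < j and arr[i] > arr[j].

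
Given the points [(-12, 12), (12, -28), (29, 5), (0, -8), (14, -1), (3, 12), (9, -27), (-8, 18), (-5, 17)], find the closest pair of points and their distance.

Computing all pairwise distances among 9 points:

d((-12, 12), (12, -28)) = 46.6476
d((-12, 12), (29, 5)) = 41.5933
d((-12, 12), (0, -8)) = 23.3238
d((-12, 12), (14, -1)) = 29.0689
d((-12, 12), (3, 12)) = 15.0
d((-12, 12), (9, -27)) = 44.2945
d((-12, 12), (-8, 18)) = 7.2111
d((-12, 12), (-5, 17)) = 8.6023
d((12, -28), (29, 5)) = 37.1214
d((12, -28), (0, -8)) = 23.3238
d((12, -28), (14, -1)) = 27.074
d((12, -28), (3, 12)) = 41.0
d((12, -28), (9, -27)) = 3.1623 <-- minimum
d((12, -28), (-8, 18)) = 50.1597
d((12, -28), (-5, 17)) = 48.1041
d((29, 5), (0, -8)) = 31.7805
d((29, 5), (14, -1)) = 16.1555
d((29, 5), (3, 12)) = 26.9258
d((29, 5), (9, -27)) = 37.7359
d((29, 5), (-8, 18)) = 39.2173
d((29, 5), (-5, 17)) = 36.0555
d((0, -8), (14, -1)) = 15.6525
d((0, -8), (3, 12)) = 20.2237
d((0, -8), (9, -27)) = 21.0238
d((0, -8), (-8, 18)) = 27.2029
d((0, -8), (-5, 17)) = 25.4951
d((14, -1), (3, 12)) = 17.0294
d((14, -1), (9, -27)) = 26.4764
d((14, -1), (-8, 18)) = 29.0689
d((14, -1), (-5, 17)) = 26.1725
d((3, 12), (9, -27)) = 39.4588
d((3, 12), (-8, 18)) = 12.53
d((3, 12), (-5, 17)) = 9.434
d((9, -27), (-8, 18)) = 48.1041
d((9, -27), (-5, 17)) = 46.1736
d((-8, 18), (-5, 17)) = 3.1623 <-- minimum

Minimum distance: 3.1623 (tie among 2 pairs: (12, -28) and (9, -27); (-8, 18) and (-5, 17))

The minimum Euclidean distance is 3.1623. There is a tie: 2 pairs achieve this minimum — (12, -28) and (9, -27); (-8, 18) and (-5, 17). Any of these is a valid closest pair. For 9 points, brute-force pairwise comparison is shown above. For large n, the divide-and-conquer algorithm (sort by x, recurse on halves, check the dividing strip) achieves O(n log n).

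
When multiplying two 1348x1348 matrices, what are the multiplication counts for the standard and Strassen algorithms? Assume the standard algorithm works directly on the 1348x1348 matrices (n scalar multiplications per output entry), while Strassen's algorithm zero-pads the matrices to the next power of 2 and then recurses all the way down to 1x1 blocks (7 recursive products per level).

Matrix multiplication for 1348x1348 matrices:

Strassen's algorithm requires power-of-2 dimensions. Pad 1348x1348 to 2048x2048 (next power of 2).

Standard algorithm: 1348^3 = 2449456192 multiplications
Strassen's algorithm: 7^(log2(2048)) = 7^11 = 1977326743 multiplications
Savings: 2449456192 - 1977326743 = 472129449 multiplications

Standard: 2449456192 multiplications (1348^3). Strassen: 1977326743 multiplications (7^11, after padding to 2048x2048). Strassen reduces 8 recursive multiplications to 7 at each level.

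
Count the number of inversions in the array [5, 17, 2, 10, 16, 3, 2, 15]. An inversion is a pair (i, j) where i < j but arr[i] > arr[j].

Finding inversions in [5, 17, 2, 10, 16, 3, 2, 15]:

(0, 2): arr[0]=5 > arr[2]=2
(0, 5): arr[0]=5 > arr[5]=3
(0, 6): arr[0]=5 > arr[6]=2
(1, 2): arr[1]=17 > arr[2]=2
(1, 3): arr[1]=17 > arr[3]=10
(1, 4): arr[1]=17 > arr[4]=16
(1, 5): arr[1]=17 > arr[5]=3
(1, 6): arr[1]=17 > arr[6]=2
(1, 7): arr[1]=17 > arr[7]=15
(3, 5): arr[3]=10 > arr[5]=3
(3, 6): arr[3]=10 > arr[6]=2
(4, 5): arr[4]=16 > arr[5]=3
(4, 6): arr[4]=16 > arr[6]=2
(4, 7): arr[4]=16 > arr[7]=15
(5, 6): arr[5]=3 > arr[6]=2

Total inversions: 15

The array has 15 inversion(s): (0,2), (0,5), (0,6), (1,2), (1,3), (1,4), (1,5), (1,6), (1,7), (3,5), (3,6), (4,5), (4,6), (4,7), (5,6). Each pair (i,j) satisfies i < j and arr[i] > arr[j].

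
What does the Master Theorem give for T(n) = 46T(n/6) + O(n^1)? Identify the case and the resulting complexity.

Master Theorem for T(n) = 46T(n/6) + O(n^1):

a = 46, b = 6, c = 1
log_b(a) = log_6(46) = 2.1368

Case 1: c = 1 < log_6(46) = 2.1368
T(n) = O(n^(log_6 46))

For T(n) = 46T(n/6) + O(n^1): log_6(46) = 2.1368. This is Case 1 of the Master Theorem (c < log_b(a), work dominated by leaves), giving O(n^(log_6 46)).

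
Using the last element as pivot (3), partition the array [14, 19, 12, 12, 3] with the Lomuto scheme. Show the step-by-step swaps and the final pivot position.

Lomuto partition with pivot = 3:

Initial array: [14, 19, 12, 12, 3]

arr[0]=14 > 3: no swap
arr[1]=19 > 3: no swap
arr[2]=12 > 3: no swap
arr[3]=12 > 3: no swap

Place pivot at position 0: [3, 19, 12, 12, 14]
Pivot position: 0

After partitioning with pivot 3, the array becomes [3, 19, 12, 12, 14]. The pivot is placed at index 0. All elements to the left of the pivot are <= 3, and all elements to the right are > 3.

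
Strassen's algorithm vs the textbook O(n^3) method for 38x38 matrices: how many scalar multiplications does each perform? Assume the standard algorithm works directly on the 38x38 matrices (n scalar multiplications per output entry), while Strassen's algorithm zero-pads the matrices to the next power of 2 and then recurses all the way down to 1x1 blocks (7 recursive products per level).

Matrix multiplication for 38x38 matrices:

Strassen's algorithm requires power-of-2 dimensions. Pad 38x38 to 64x64 (next power of 2).

Standard algorithm: 38^3 = 54872 multiplications
Strassen's algorithm: 7^(log2(64)) = 7^6 = 117649 multiplications
Difference: 54872 - 117649 = -62777 (Strassen uses MORE here due to padding overhead — for small or just-over-power-of-2 n, padding can outweigh the per-level savings)

Standard: 54872 multiplications (38^3). Strassen: 117649 multiplications (7^6, after padding to 64x64). Strassen reduces 8 recursive multiplications to 7 at each level.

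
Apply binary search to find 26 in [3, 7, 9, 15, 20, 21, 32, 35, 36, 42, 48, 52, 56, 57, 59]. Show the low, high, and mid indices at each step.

Binary search for 26 in [3, 7, 9, 15, 20, 21, 32, 35, 36, 42, 48, 52, 56, 57, 59]:

lo=0, hi=14, mid=7, arr[mid]=35 -> 35 > 26, search left half
lo=0, hi=6, mid=3, arr[mid]=15 -> 15 < 26, search right half
lo=4, hi=6, mid=5, arr[mid]=21 -> 21 < 26, search right half
lo=6, hi=6, mid=6, arr[mid]=32 -> 32 > 26, search left half
lo=6 > hi=5, target 26 not found

Binary search determines that 26 is not in the array after 4 comparisons. The search space was exhausted without finding the target.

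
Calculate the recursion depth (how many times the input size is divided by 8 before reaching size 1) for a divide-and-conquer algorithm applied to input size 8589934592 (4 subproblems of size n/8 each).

For divide and conquer with division factor 8:

Problem sizes at each level:
Level 0: 8589934592
Level 1: 1073741824
Level 2: 134217728
Level 3: 16777216
Level 4: 2097152
Level 5: 262144
Level 6: 32768
Level 7: 4096
Level 8: 512
Level 9: 64
Level 10: 8
Level 11: 1

The root is level 0 and the size-1 base case is level 11 (the tree spans levels 0 through 11, i.e. 12 levels counting the root), so the depth is the number of divisions: log_8(8589934592) = 11

The recursion tree depth is log_8(8589934592) = 11. At each level, the problem size is divided by 8, so it takes 11 divisions to reduce to a base case of size 1. The algorithm makes 4 recursive calls at each level.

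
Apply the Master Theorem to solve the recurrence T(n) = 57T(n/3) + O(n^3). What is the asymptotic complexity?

Master Theorem for T(n) = 57T(n/3) + O(n^3):

a = 57, b = 3, c = 3
log_b(a) = log_3(57) = 3.6801

Case 1: c = 3 < log_3(57) = 3.6801
T(n) = O(n^(log_3 57))

For T(n) = 57T(n/3) + O(n^3): log_3(57) = 3.6801. This is Case 1 of the Master Theorem (c < log_b(a), work dominated by leaves), giving O(n^(log_3 57)).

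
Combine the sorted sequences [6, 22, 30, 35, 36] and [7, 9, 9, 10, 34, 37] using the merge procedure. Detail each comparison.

Merging process:

Compare 6 vs 7: take 6 from left. Merged: [6]
Compare 22 vs 7: take 7 from right. Merged: [6, 7]
Compare 22 vs 9: take 9 from right. Merged: [6, 7, 9]
Compare 22 vs 9: take 9 from right. Merged: [6, 7, 9, 9]
Compare 22 vs 10: take 10 from right. Merged: [6, 7, 9, 9, 10]
Compare 22 vs 34: take 22 from left. Merged: [6, 7, 9, 9, 10, 22]
Compare 30 vs 34: take 30 from left. Merged: [6, 7, 9, 9, 10, 22, 30]
Compare 35 vs 34: take 34 from right. Merged: [6, 7, 9, 9, 10, 22, 30, 34]
Compare 35 vs 37: take 35 from left. Merged: [6, 7, 9, 9, 10, 22, 30, 34, 35]
Compare 36 vs 37: take 36 from left. Merged: [6, 7, 9, 9, 10, 22, 30, 34, 35, 36]
Append remaining from right: [37]. Merged: [6, 7, 9, 9, 10, 22, 30, 34, 35, 36, 37]

Final merged array: [6, 7, 9, 9, 10, 22, 30, 34, 35, 36, 37]
Total comparisons: 10

The merged array is [6, 7, 9, 9, 10, 22, 30, 34, 35, 36, 37], requiring 10 comparisons. The merge step runs in O(n) time where n is the total number of elements.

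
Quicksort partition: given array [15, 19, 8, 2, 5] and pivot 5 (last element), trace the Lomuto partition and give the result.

Lomuto partition with pivot = 5:

Initial array: [15, 19, 8, 2, 5]

arr[0]=15 > 5: no swap
arr[1]=19 > 5: no swap
arr[2]=8 > 5: no swap
arr[3]=2 <= 5: swap with position 0, array becomes [2, 19, 8, 15, 5]

Place pivot at position 1: [2, 5, 8, 15, 19]
Pivot position: 1

After partitioning with pivot 5, the array becomes [2, 5, 8, 15, 19]. The pivot is placed at index 1. All elements to the left of the pivot are <= 5, and all elements to the right are > 5.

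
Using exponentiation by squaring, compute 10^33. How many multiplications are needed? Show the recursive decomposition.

Computing 10^33 by squaring (build up from 10^1; each line after the first costs one multiplication):

10^1 = 10
10^2 = (10^1)^2 = 10^2 = 100
10^4 = (10^2)^2 = 100^2 = 10000
10^8 = (10^4)^2 = 10000^2 = 100000000
10^16 = (10^8)^2 = 100000000^2 = 10000000000000000
10^32 = (10^16)^2 = 10000000000000000^2 = 100000000000000000000000000000000
10^33 = 10 * 10^32 = 10 * 100000000000000000000000000000000 = 1000000000000000000000000000000000

Result: 1000000000000000000000000000000000
Multiplications needed: 6 (6 lines after 10^1)

10^33 = 1000000000000000000000000000000000. Using exponentiation by squaring, this requires 6 multiplications. The key idea: if the exponent is even, square the half-power; if odd, multiply by the base once.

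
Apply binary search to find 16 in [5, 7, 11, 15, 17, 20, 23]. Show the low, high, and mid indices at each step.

Binary search for 16 in [5, 7, 11, 15, 17, 20, 23]:

lo=0, hi=6, mid=3, arr[mid]=15 -> 15 < 16, search right half
lo=4, hi=6, mid=5, arr[mid]=20 -> 20 > 16, search left half
lo=4, hi=4, mid=4, arr[mid]=17 -> 17 > 16, search left half
lo=4 > hi=3, target 16 not found

Binary search determines that 16 is not in the array after 3 comparisons. The search space was exhausted without finding the target.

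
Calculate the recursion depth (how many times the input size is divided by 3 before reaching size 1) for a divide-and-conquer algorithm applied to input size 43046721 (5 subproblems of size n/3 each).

For divide and conquer with division factor 3:

Problem sizes at each level:
Level 0: 43046721
Level 1: 14348907
Level 2: 4782969
Level 3: 1594323
Level 4: 531441
Level 5: 177147
Level 6: 59049
Level 7: 19683
Level 8: 6561
Level 9: 2187
Level 10: 729
Level 11: 243
Level 12: 81
Level 13: 27
Level 14: 9
Level 15: 3
Level 16: 1

The root is level 0 and the size-1 base case is level 16 (the tree spans levels 0 through 16, i.e. 17 levels counting the root), so the depth is the number of divisions: log_3(43046721) = 16

The recursion tree depth is log_3(43046721) = 16. At each level, the problem size is divided by 3, so it takes 16 divisions to reduce to a base case of size 1. The algorithm makes 5 recursive calls at each level.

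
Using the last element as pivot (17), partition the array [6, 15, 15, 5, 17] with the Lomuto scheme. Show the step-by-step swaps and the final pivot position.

Lomuto partition with pivot = 17:

Initial array: [6, 15, 15, 5, 17]

arr[0]=6 <= 17: swap with position 0, array becomes [6, 15, 15, 5, 17]
arr[1]=15 <= 17: swap with position 1, array becomes [6, 15, 15, 5, 17]
arr[2]=15 <= 17: swap with position 2, array becomes [6, 15, 15, 5, 17]
arr[3]=5 <= 17: swap with position 3, array becomes [6, 15, 15, 5, 17]

Place pivot at position 4: [6, 15, 15, 5, 17]
Pivot position: 4

After partitioning with pivot 17, the array becomes [6, 15, 15, 5, 17]. The pivot is placed at index 4. All elements to the left of the pivot are <= 17, and all elements to the right are > 17.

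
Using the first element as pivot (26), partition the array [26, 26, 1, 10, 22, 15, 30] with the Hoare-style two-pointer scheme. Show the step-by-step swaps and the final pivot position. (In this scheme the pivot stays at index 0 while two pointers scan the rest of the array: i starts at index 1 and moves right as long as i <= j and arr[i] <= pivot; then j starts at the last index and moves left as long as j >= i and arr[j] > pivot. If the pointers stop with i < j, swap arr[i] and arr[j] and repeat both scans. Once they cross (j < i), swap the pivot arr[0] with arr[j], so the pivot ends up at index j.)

Hoare-style two-pointer partition with pivot = 26:

Initial array: [26, 26, 1, 10, 22, 15, 30]

Pointers start at i = 1, j = 6.
i ends at 6, j ends at 5: the pointers have crossed (j < i), so scanning stops.

Swap pivot arr[0] with arr[5] to place pivot at position 5: [15, 26, 1, 10, 22, 26, 30]
Pivot position: 5

After partitioning with pivot 26, the array becomes [15, 26, 1, 10, 22, 26, 30]. The pivot is placed at index 5. All elements to the left of the pivot are <= 26, and all elements to the right are > 26.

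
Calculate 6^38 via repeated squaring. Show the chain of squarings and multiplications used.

Computing 6^38 by squaring (build up from 6^1; each line after the first costs one multiplication):

6^1 = 6
6^2 = (6^1)^2 = 6^2 = 36
6^4 = (6^2)^2 = 36^2 = 1296
6^8 = (6^4)^2 = 1296^2 = 1679616
6^9 = 6 * 6^8 = 6 * 1679616 = 10077696
6^18 = (6^9)^2 = 10077696^2 = 101559956668416
6^19 = 6 * 6^18 = 6 * 101559956668416 = 609359740010496
6^38 = (6^19)^2 = 609359740010496^2 = 371319292745659279662190166016

Result: 371319292745659279662190166016
Multiplications needed: 7 (7 lines after 6^1)

6^38 = 371319292745659279662190166016. Using exponentiation by squaring, this requires 7 multiplications. The key idea: if the exponent is even, square the half-power; if odd, multiply by the base once.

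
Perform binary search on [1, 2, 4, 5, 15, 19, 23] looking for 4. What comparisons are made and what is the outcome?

Binary search for 4 in [1, 2, 4, 5, 15, 19, 23]:

lo=0, hi=6, mid=3, arr[mid]=5 -> 5 > 4, search left half
lo=0, hi=2, mid=1, arr[mid]=2 -> 2 < 4, search right half
lo=2, hi=2, mid=2, arr[mid]=4 -> Found target at index 2!

Binary search finds 4 at index 2 after 3 comparisons. The search repeatedly halves the search space by comparing with the middle element.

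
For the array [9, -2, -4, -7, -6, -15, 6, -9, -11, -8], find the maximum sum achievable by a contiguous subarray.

Using Kadane's algorithm on [9, -2, -4, -7, -6, -15, 6, -9, -11, -8]:

Scanning through the array:
Position 1 (value -2): max_ending_here = 7, max_so_far = 9
Position 2 (value -4): max_ending_here = 3, max_so_far = 9
Position 3 (value -7): max_ending_here = -4, max_so_far = 9
Position 4 (value -6): max_ending_here = -6, max_so_far = 9
Position 5 (value -15): max_ending_here = -15, max_so_far = 9
Position 6 (value 6): max_ending_here = 6, max_so_far = 9
Position 7 (value -9): max_ending_here = -3, max_so_far = 9
Position 8 (value -11): max_ending_here = -11, max_so_far = 9
Position 9 (value -8): max_ending_here = -8, max_so_far = 9

Maximum subarray: [9]
Maximum sum: 9

The maximum subarray is [9] with sum 9. This subarray runs from index 0 to index 0.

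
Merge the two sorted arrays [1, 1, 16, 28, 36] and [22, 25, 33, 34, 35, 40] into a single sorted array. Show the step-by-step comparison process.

Merging process:

Compare 1 vs 22: take 1 from left. Merged: [1]
Compare 1 vs 22: take 1 from left. Merged: [1, 1]
Compare 16 vs 22: take 16 from left. Merged: [1, 1, 16]
Compare 28 vs 22: take 22 from right. Merged: [1, 1, 16, 22]
Compare 28 vs 25: take 25 from right. Merged: [1, 1, 16, 22, 25]
Compare 28 vs 33: take 28 from left. Merged: [1, 1, 16, 22, 25, 28]
Compare 36 vs 33: take 33 from right. Merged: [1, 1, 16, 22, 25, 28, 33]
Compare 36 vs 34: take 34 from right. Merged: [1, 1, 16, 22, 25, 28, 33, 34]
Compare 36 vs 35: take 35 from right. Merged: [1, 1, 16, 22, 25, 28, 33, 34, 35]
Compare 36 vs 40: take 36 from left. Merged: [1, 1, 16, 22, 25, 28, 33, 34, 35, 36]
Append remaining from right: [40]. Merged: [1, 1, 16, 22, 25, 28, 33, 34, 35, 36, 40]

Final merged array: [1, 1, 16, 22, 25, 28, 33, 34, 35, 36, 40]
Total comparisons: 10

The merged array is [1, 1, 16, 22, 25, 28, 33, 34, 35, 36, 40], requiring 10 comparisons. The merge step runs in O(n) time where n is the total number of elements.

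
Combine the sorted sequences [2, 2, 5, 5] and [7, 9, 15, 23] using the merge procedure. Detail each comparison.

Merging process:

Compare 2 vs 7: take 2 from left. Merged: [2]
Compare 2 vs 7: take 2 from left. Merged: [2, 2]
Compare 5 vs 7: take 5 from left. Merged: [2, 2, 5]
Compare 5 vs 7: take 5 from left. Merged: [2, 2, 5, 5]
Append remaining from right: [7, 9, 15, 23]. Merged: [2, 2, 5, 5, 7, 9, 15, 23]

Final merged array: [2, 2, 5, 5, 7, 9, 15, 23]
Total comparisons: 4

The merged array is [2, 2, 5, 5, 7, 9, 15, 23], requiring 4 comparisons. The merge step runs in O(n) time where n is the total number of elements.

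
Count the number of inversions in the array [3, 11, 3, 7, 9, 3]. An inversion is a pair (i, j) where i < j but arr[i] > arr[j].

Finding inversions in [3, 11, 3, 7, 9, 3]:

(1, 2): arr[1]=11 > arr[2]=3
(1, 3): arr[1]=11 > arr[3]=7
(1, 4): arr[1]=11 > arr[4]=9
(1, 5): arr[1]=11 > arr[5]=3
(3, 5): arr[3]=7 > arr[5]=3
(4, 5): arr[4]=9 > arr[5]=3

Total inversions: 6

The array has 6 inversion(s): (1,2), (1,3), (1,4), (1,5), (3,5), (4,5). Each pair (i,j) satisfies i < j and arr[i] > arr[j].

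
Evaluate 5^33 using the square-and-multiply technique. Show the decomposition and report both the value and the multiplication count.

Computing 5^33 by squaring (build up from 5^1; each line after the first costs one multiplication):

5^1 = 5
5^2 = (5^1)^2 = 5^2 = 25
5^4 = (5^2)^2 = 25^2 = 625
5^8 = (5^4)^2 = 625^2 = 390625
5^16 = (5^8)^2 = 390625^2 = 152587890625
5^32 = (5^16)^2 = 152587890625^2 = 23283064365386962890625
5^33 = 5 * 5^32 = 5 * 23283064365386962890625 = 116415321826934814453125

Result: 116415321826934814453125
Multiplications needed: 6 (6 lines after 5^1)

5^33 = 116415321826934814453125. Using exponentiation by squaring, this requires 6 multiplications. The key idea: if the exponent is even, square the half-power; if odd, multiply by the base once.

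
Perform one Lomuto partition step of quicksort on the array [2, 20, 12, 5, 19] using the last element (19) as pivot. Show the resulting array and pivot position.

Lomuto partition with pivot = 19:

Initial array: [2, 20, 12, 5, 19]

arr[0]=2 <= 19: swap with position 0, array becomes [2, 20, 12, 5, 19]
arr[1]=20 > 19: no swap
arr[2]=12 <= 19: swap with position 1, array becomes [2, 12, 20, 5, 19]
arr[3]=5 <= 19: swap with position 2, array becomes [2, 12, 5, 20, 19]

Place pivot at position 3: [2, 12, 5, 19, 20]
Pivot position: 3

After partitioning with pivot 19, the array becomes [2, 12, 5, 19, 20]. The pivot is placed at index 3. All elements to the left of the pivot are <= 19, and all elements to the right are > 19.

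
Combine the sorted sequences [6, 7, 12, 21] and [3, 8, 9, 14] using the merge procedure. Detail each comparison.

Merging process:

Compare 6 vs 3: take 3 from right. Merged: [3]
Compare 6 vs 8: take 6 from left. Merged: [3, 6]
Compare 7 vs 8: take 7 from left. Merged: [3, 6, 7]
Compare 12 vs 8: take 8 from right. Merged: [3, 6, 7, 8]
Compare 12 vs 9: take 9 from right. Merged: [3, 6, 7, 8, 9]
Compare 12 vs 14: take 12 from left. Merged: [3, 6, 7, 8, 9, 12]
Compare 21 vs 14: take 14 from right. Merged: [3, 6, 7, 8, 9, 12, 14]
Append remaining from left: [21]. Merged: [3, 6, 7, 8, 9, 12, 14, 21]

Final merged array: [3, 6, 7, 8, 9, 12, 14, 21]
Total comparisons: 7

The merged array is [3, 6, 7, 8, 9, 12, 14, 21], requiring 7 comparisons. The merge step runs in O(n) time where n is the total number of elements.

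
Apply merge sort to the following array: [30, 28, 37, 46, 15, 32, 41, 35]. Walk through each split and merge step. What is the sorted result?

Merge sort trace:

Split: [30, 28, 37, 46, 15, 32, 41, 35] -> [30, 28, 37, 46] and [15, 32, 41, 35]
  Split: [30, 28, 37, 46] -> [30, 28] and [37, 46]
    Split: [30, 28] -> [30] and [28]
    Merge: [30] + [28] -> [28, 30]
    Split: [37, 46] -> [37] and [46]
    Merge: [37] + [46] -> [37, 46]
  Merge: [28, 30] + [37, 46] -> [28, 30, 37, 46]
  Split: [15, 32, 41, 35] -> [15, 32] and [41, 35]
    Split: [15, 32] -> [15] and [32]
    Merge: [15] + [32] -> [15, 32]
    Split: [41, 35] -> [41] and [35]
    Merge: [41] + [35] -> [35, 41]
  Merge: [15, 32] + [35, 41] -> [15, 32, 35, 41]
Merge: [28, 30, 37, 46] + [15, 32, 35, 41] -> [15, 28, 30, 32, 35, 37, 41, 46]

Final sorted array: [15, 28, 30, 32, 35, 37, 41, 46]

The merge sort proceeds by recursively splitting the array and merging sorted halves.
After all merges, the sorted array is [15, 28, 30, 32, 35, 37, 41, 46].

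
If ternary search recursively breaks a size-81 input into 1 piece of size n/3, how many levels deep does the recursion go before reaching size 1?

For divide and conquer with division factor 3:

Problem sizes at each level:
Level 0: 81
Level 1: 27
Level 2: 9
Level 3: 3
Level 4: 1

The root is level 0 and the size-1 base case is level 4 (the tree spans levels 0 through 4, i.e. 5 levels counting the root), so the depth is the number of divisions: log_3(81) = 4

The recursion tree depth is log_3(81) = 4. At each level, the problem size is divided by 3, so it takes 4 divisions to reduce to a base case of size 1. The algorithm makes 1 recursive call at each level.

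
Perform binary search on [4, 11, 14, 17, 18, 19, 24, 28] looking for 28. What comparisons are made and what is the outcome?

Binary search for 28 in [4, 11, 14, 17, 18, 19, 24, 28]:

lo=0, hi=7, mid=3, arr[mid]=17 -> 17 < 28, search right half
lo=4, hi=7, mid=5, arr[mid]=19 -> 19 < 28, search right half
lo=6, hi=7, mid=6, arr[mid]=24 -> 24 < 28, search right half
lo=7, hi=7, mid=7, arr[mid]=28 -> Found target at index 7!

Binary search finds 28 at index 7 after 4 comparisons. The search repeatedly halves the search space by comparing with the middle element.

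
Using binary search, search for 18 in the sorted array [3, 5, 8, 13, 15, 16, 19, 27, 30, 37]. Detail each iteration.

Binary search for 18 in [3, 5, 8, 13, 15, 16, 19, 27, 30, 37]:

lo=0, hi=9, mid=4, arr[mid]=15 -> 15 < 18, search right half
lo=5, hi=9, mid=7, arr[mid]=27 -> 27 > 18, search left half
lo=5, hi=6, mid=5, arr[mid]=16 -> 16 < 18, search right half
lo=6, hi=6, mid=6, arr[mid]=19 -> 19 > 18, search left half
lo=6 > hi=5, target 18 not found

Binary search determines that 18 is not in the array after 4 comparisons. The search space was exhausted without finding the target.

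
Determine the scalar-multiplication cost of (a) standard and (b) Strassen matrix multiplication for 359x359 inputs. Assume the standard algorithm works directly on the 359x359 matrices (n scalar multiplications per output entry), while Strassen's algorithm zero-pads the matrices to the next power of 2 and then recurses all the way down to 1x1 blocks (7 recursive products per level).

Matrix multiplication for 359x359 matrices:

Strassen's algorithm requires power-of-2 dimensions. Pad 359x359 to 512x512 (next power of 2).

Standard algorithm: 359^3 = 46268279 multiplications
Strassen's algorithm: 7^(log2(512)) = 7^9 = 40353607 multiplications
Savings: 46268279 - 40353607 = 5914672 multiplications

Standard: 46268279 multiplications (359^3). Strassen: 40353607 multiplications (7^9, after padding to 512x512). Strassen reduces 8 recursive multiplications to 7 at each level.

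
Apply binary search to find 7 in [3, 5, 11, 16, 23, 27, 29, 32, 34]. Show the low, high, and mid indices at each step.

Binary search for 7 in [3, 5, 11, 16, 23, 27, 29, 32, 34]:

lo=0, hi=8, mid=4, arr[mid]=23 -> 23 > 7, search left half
lo=0, hi=3, mid=1, arr[mid]=5 -> 5 < 7, search right half
lo=2, hi=3, mid=2, arr[mid]=11 -> 11 > 7, search left half
lo=2 > hi=1, target 7 not found

Binary search determines that 7 is not in the array after 3 comparisons. The search space was exhausted without finding the target.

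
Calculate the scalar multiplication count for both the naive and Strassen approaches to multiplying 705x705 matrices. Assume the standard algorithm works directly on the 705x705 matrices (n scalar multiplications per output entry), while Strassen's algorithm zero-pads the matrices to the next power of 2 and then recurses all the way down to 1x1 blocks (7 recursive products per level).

Matrix multiplication for 705x705 matrices:

Strassen's algorithm requires power-of-2 dimensions. Pad 705x705 to 1024x1024 (next power of 2).

Standard algorithm: 705^3 = 350402625 multiplications
Strassen's algorithm: 7^(log2(1024)) = 7^10 = 282475249 multiplications
Savings: 350402625 - 282475249 = 67927376 multiplications

Standard: 350402625 multiplications (705^3). Strassen: 282475249 multiplications (7^10, after padding to 1024x1024). Strassen reduces 8 recursive multiplications to 7 at each level.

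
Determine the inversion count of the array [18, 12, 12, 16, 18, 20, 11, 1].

Finding inversions in [18, 12, 12, 16, 18, 20, 11, 1]:

(0, 1): arr[0]=18 > arr[1]=12
(0, 2): arr[0]=18 > arr[2]=12
(0, 3): arr[0]=18 > arr[3]=16
(0, 6): arr[0]=18 > arr[6]=11
(0, 7): arr[0]=18 > arr[7]=1
(1, 6): arr[1]=12 > arr[6]=11
(1, 7): arr[1]=12 > arr[7]=1
(2, 6): arr[2]=12 > arr[6]=11
(2, 7): arr[2]=12 > arr[7]=1
(3, 6): arr[3]=16 > arr[6]=11
(3, 7): arr[3]=16 > arr[7]=1
(4, 6): arr[4]=18 > arr[6]=11
(4, 7): arr[4]=18 > arr[7]=1
(5, 6): arr[5]=20 > arr[6]=11
(5, 7): arr[5]=20 > arr[7]=1
(6, 7): arr[6]=11 > arr[7]=1

Total inversions: 16

The array has 16 inversion(s): (0,1), (0,2), (0,3), (0,6), (0,7), (1,6), (1,7), (2,6), (2,7), (3,6), (3,7), (4,6), (4,7), (5,6), (5,7), (6,7). Each pair (i,j) satisfies i < j and arr[i] > arr[j].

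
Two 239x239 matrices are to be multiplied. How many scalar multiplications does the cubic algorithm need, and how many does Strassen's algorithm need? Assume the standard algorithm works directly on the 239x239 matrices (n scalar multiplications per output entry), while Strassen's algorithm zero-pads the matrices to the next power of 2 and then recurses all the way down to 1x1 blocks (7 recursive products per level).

Matrix multiplication for 239x239 matrices:

Strassen's algorithm requires power-of-2 dimensions. Pad 239x239 to 256x256 (next power of 2).

Standard algorithm: 239^3 = 13651919 multiplications
Strassen's algorithm: 7^(log2(256)) = 7^8 = 5764801 multiplications
Savings: 13651919 - 5764801 = 7887118 multiplications

Standard: 13651919 multiplications (239^3). Strassen: 5764801 multiplications (7^8, after padding to 256x256). Strassen reduces 8 recursive multiplications to 7 at each level.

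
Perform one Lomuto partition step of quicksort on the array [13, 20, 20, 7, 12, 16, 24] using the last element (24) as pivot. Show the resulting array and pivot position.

Lomuto partition with pivot = 24:

Initial array: [13, 20, 20, 7, 12, 16, 24]

arr[0]=13 <= 24: swap with position 0, array becomes [13, 20, 20, 7, 12, 16, 24]
arr[1]=20 <= 24: swap with position 1, array becomes [13, 20, 20, 7, 12, 16, 24]
arr[2]=20 <= 24: swap with position 2, array becomes [13, 20, 20, 7, 12, 16, 24]
arr[3]=7 <= 24: swap with position 3, array becomes [13, 20, 20, 7, 12, 16, 24]
arr[4]=12 <= 24: swap with position 4, array becomes [13, 20, 20, 7, 12, 16, 24]
arr[5]=16 <= 24: swap with position 5, array becomes [13, 20, 20, 7, 12, 16, 24]

Place pivot at position 6: [13, 20, 20, 7, 12, 16, 24]
Pivot position: 6

After partitioning with pivot 24, the array becomes [13, 20, 20, 7, 12, 16, 24]. The pivot is placed at index 6. All elements to the left of the pivot are <= 24, and all elements to the right are > 24.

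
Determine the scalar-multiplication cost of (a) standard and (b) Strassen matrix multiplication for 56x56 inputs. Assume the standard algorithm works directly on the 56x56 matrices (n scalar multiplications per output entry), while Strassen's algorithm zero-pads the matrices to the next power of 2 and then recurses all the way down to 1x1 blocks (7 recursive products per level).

Matrix multiplication for 56x56 matrices:

Strassen's algorithm requires power-of-2 dimensions. Pad 56x56 to 64x64 (next power of 2).

Standard algorithm: 56^3 = 175616 multiplications
Strassen's algorithm: 7^(log2(64)) = 7^6 = 117649 multiplications
Savings: 175616 - 117649 = 57967 multiplications

Standard: 175616 multiplications (56^3). Strassen: 117649 multiplications (7^6, after padding to 64x64). Strassen reduces 8 recursive multiplications to 7 at each level.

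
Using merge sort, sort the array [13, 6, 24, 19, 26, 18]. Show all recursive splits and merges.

Merge sort trace:

Split: [13, 6, 24, 19, 26, 18] -> [13, 6, 24] and [19, 26, 18]
  Split: [13, 6, 24] -> [13] and [6, 24]
    Split: [6, 24] -> [6] and [24]
    Merge: [6] + [24] -> [6, 24]
  Merge: [13] + [6, 24] -> [6, 13, 24]
  Split: [19, 26, 18] -> [19] and [26, 18]
    Split: [26, 18] -> [26] and [18]
    Merge: [26] + [18] -> [18, 26]
  Merge: [19] + [18, 26] -> [18, 19, 26]
Merge: [6, 13, 24] + [18, 19, 26] -> [6, 13, 18, 19, 24, 26]

Final sorted array: [6, 13, 18, 19, 24, 26]

The merge sort proceeds by recursively splitting the array and merging sorted halves.
After all merges, the sorted array is [6, 13, 18, 19, 24, 26].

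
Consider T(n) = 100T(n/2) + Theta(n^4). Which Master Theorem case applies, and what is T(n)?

Master Theorem for T(n) = 100T(n/2) + O(n^4):

a = 100, b = 2, c = 4
log_b(a) = log_2(100) = 6.6439

Case 1: c = 4 < log_2(100) = 6.6439
T(n) = O(n^(log_2 100))

For T(n) = 100T(n/2) + O(n^4): log_2(100) = 6.6439. This is Case 1 of the Master Theorem (c < log_b(a), work dominated by leaves), giving O(n^(log_2 100)).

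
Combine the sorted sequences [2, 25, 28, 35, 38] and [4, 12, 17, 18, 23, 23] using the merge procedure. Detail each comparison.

Merging process:

Compare 2 vs 4: take 2 from left. Merged: [2]
Compare 25 vs 4: take 4 from right. Merged: [2, 4]
Compare 25 vs 12: take 12 from right. Merged: [2, 4, 12]
Compare 25 vs 17: take 17 from right. Merged: [2, 4, 12, 17]
Compare 25 vs 18: take 18 from right. Merged: [2, 4, 12, 17, 18]
Compare 25 vs 23: take 23 from right. Merged: [2, 4, 12, 17, 18, 23]
Compare 25 vs 23: take 23 from right. Merged: [2, 4, 12, 17, 18, 23, 23]
Append remaining from left: [25, 28, 35, 38]. Merged: [2, 4, 12, 17, 18, 23, 23, 25, 28, 35, 38]

Final merged array: [2, 4, 12, 17, 18, 23, 23, 25, 28, 35, 38]
Total comparisons: 7

The merged array is [2, 4, 12, 17, 18, 23, 23, 25, 28, 35, 38], requiring 7 comparisons. The merge step runs in O(n) time where n is the total number of elements.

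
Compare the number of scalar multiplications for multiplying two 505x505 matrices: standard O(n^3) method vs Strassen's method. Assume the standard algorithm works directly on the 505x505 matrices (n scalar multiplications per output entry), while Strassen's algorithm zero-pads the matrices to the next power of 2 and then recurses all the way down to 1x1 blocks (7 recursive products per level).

Matrix multiplication for 505x505 matrices:

Strassen's algorithm requires power-of-2 dimensions. Pad 505x505 to 512x512 (next power of 2).

Standard algorithm: 505^3 = 128787625 multiplications
Strassen's algorithm: 7^(log2(512)) = 7^9 = 40353607 multiplications
Savings: 128787625 - 40353607 = 88434018 multiplications

Standard: 128787625 multiplications (505^3). Strassen: 40353607 multiplications (7^9, after padding to 512x512). Strassen reduces 8 recursive multiplications to 7 at each level.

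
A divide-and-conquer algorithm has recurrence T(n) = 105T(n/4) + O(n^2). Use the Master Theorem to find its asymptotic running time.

Master Theorem for T(n) = 105T(n/4) + O(n^2):

a = 105, b = 4, c = 2
log_b(a) = log_4(105) = 3.3571

Case 1: c = 2 < log_4(105) = 3.3571
T(n) = O(n^(log_4 105))

For T(n) = 105T(n/4) + O(n^2): log_4(105) = 3.3571. This is Case 1 of the Master Theorem (c < log_b(a), work dominated by leaves), giving O(n^(log_4 105)).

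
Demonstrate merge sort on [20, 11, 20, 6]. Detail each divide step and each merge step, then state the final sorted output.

Merge sort trace:

Split: [20, 11, 20, 6] -> [20, 11] and [20, 6]
  Split: [20, 11] -> [20] and [11]
  Merge: [20] + [11] -> [11, 20]
  Split: [20, 6] -> [20] and [6]
  Merge: [20] + [6] -> [6, 20]
Merge: [11, 20] + [6, 20] -> [6, 11, 20, 20]

Final sorted array: [6, 11, 20, 20]

The merge sort proceeds by recursively splitting the array and merging sorted halves.
After all merges, the sorted array is [6, 11, 20, 20].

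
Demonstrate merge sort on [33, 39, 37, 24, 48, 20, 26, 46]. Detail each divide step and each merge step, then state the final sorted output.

Merge sort trace:

Split: [33, 39, 37, 24, 48, 20, 26, 46] -> [33, 39, 37, 24] and [48, 20, 26, 46]
  Split: [33, 39, 37, 24] -> [33, 39] and [37, 24]
    Split: [33, 39] -> [33] and [39]
    Merge: [33] + [39] -> [33, 39]
    Split: [37, 24] -> [37] and [24]
    Merge: [37] + [24] -> [24, 37]
  Merge: [33, 39] + [24, 37] -> [24, 33, 37, 39]
  Split: [48, 20, 26, 46] -> [48, 20] and [26, 46]
    Split: [48, 20] -> [48] and [20]
    Merge: [48] + [20] -> [20, 48]
    Split: [26, 46] -> [26] and [46]
    Merge: [26] + [46] -> [26, 46]
  Merge: [20, 48] + [26, 46] -> [20, 26, 46, 48]
Merge: [24, 33, 37, 39] + [20, 26, 46, 48] -> [20, 24, 26, 33, 37, 39, 46, 48]

Final sorted array: [20, 24, 26, 33, 37, 39, 46, 48]

The merge sort proceeds by recursively splitting the array and merging sorted halves.
After all merges, the sorted array is [20, 24, 26, 33, 37, 39, 46, 48].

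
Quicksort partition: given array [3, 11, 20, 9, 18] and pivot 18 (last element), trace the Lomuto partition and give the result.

Lomuto partition with pivot = 18:

Initial array: [3, 11, 20, 9, 18]

arr[0]=3 <= 18: swap with position 0, array becomes [3, 11, 20, 9, 18]
arr[1]=11 <= 18: swap with position 1, array becomes [3, 11, 20, 9, 18]
arr[2]=20 > 18: no swap
arr[3]=9 <= 18: swap with position 2, array becomes [3, 11, 9, 20, 18]

Place pivot at position 3: [3, 11, 9, 18, 20]
Pivot position: 3

After partitioning with pivot 18, the array becomes [3, 11, 9, 18, 20]. The pivot is placed at index 3. All elements to the left of the pivot are <= 18, and all elements to the right are > 18.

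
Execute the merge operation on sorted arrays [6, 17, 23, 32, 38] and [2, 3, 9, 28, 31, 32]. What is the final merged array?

Merging process:

Compare 6 vs 2: take 2 from right. Merged: [2]
Compare 6 vs 3: take 3 from right. Merged: [2, 3]
Compare 6 vs 9: take 6 from left. Merged: [2, 3, 6]
Compare 17 vs 9: take 9 from right. Merged: [2, 3, 6, 9]
Compare 17 vs 28: take 17 from left. Merged: [2, 3, 6, 9, 17]
Compare 23 vs 28: take 23 from left. Merged: [2, 3, 6, 9, 17, 23]
Compare 32 vs 28: take 28 from right. Merged: [2, 3, 6, 9, 17, 23, 28]
Compare 32 vs 31: take 31 from right. Merged: [2, 3, 6, 9, 17, 23, 28, 31]
Compare 32 vs 32: take 32 from left. Merged: [2, 3, 6, 9, 17, 23, 28, 31, 32]
Compare 38 vs 32: take 32 from right. Merged: [2, 3, 6, 9, 17, 23, 28, 31, 32, 32]
Append remaining from left: [38]. Merged: [2, 3, 6, 9, 17, 23, 28, 31, 32, 32, 38]

Final merged array: [2, 3, 6, 9, 17, 23, 28, 31, 32, 32, 38]
Total comparisons: 10

The merged array is [2, 3, 6, 9, 17, 23, 28, 31, 32, 32, 38], requiring 10 comparisons. The merge step runs in O(n) time where n is the total number of elements.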